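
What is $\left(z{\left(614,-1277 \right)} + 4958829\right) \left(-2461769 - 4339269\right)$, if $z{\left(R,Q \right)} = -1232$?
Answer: $-33716805585686$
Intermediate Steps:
$\left(z{\left(614,-1277 \right)} + 4958829\right) \left(-2461769 - 4339269\right) = \left(-1232 + 4958829\right) \left(-2461769 - 4339269\right) = 4957597 \left(-2461769 - 4339269\right) = 4957597 \left(-6801038\right) = -33716805585686$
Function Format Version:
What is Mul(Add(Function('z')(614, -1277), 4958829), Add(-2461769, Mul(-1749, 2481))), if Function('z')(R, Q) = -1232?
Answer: -33716805585686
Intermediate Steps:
Mul(Add(Function('z')(614, -1277), 4958829), Add(-2461769, Mul(-1749, 2481))) = Mul(Add(-1232, 4958829), Add(-2461769, Mul(-1749, 2481))) = Mul(4957597, Add(-2461769, -4339269)) = Mul(4957597, -6801038) = -33716805585686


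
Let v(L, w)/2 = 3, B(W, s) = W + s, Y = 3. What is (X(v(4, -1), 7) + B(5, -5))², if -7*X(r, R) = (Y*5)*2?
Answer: 900/49 ≈ 18.367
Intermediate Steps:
v(L, w) = 6 (v(L, w) = 2*3 = 6)
X(r, R) = -30/7 (X(r, R) = -3*5*2/7 = -15*2/7 = -⅐*30 = -30/7)
(X(v(4, -1), 7) + B(5, -5))² = (-30/7 + (5 - 5))² = (-30/7 + 0)² = (-30/7)² = 900/49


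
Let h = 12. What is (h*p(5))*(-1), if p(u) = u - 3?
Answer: -24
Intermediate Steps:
p(u) = -3 + u
(h*p(5))*(-1) = (12*(-3 + 5))*(-1) = (12*2)*(-1) = 24*(-1) = -24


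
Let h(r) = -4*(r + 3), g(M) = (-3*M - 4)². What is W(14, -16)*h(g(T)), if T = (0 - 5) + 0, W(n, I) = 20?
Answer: -9920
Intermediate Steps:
T = -5 (T = -5 + 0 = -5)
g(M) = (-4 - 3*M)²
h(r) = -12 - 4*r (h(r) = -4*(3 + r) = -12 - 4*r)
W(14, -16)*h(g(T)) = 20*(-12 - 4*(4 + 3*(-5))²) = 20*(-12 - 4*(4 - 15)²) = 20*(-12 - 4*(-11)²) = 20*(-12 - 4*121) = 20*(-12 - 484) = 20*(-496) = -9920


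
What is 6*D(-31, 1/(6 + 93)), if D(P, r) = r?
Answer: 2/33 ≈ 0.060606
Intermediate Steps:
6*D(-31, 1/(6 + 93)) = 6/(6 + 93) = 6/99 = 6*(1/99) = 2/33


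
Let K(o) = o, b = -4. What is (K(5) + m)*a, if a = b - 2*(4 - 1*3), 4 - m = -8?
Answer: -102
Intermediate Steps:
m = 12 (m = 4 - 1*(-8) = 4 + 8 = 12)
a = -6 (a = -4 - 2*(4 - 1*3) = -4 - 2*(4 - 3) = -4 - 2*1 = -4 - 2 = -6)
(K(5) + m)*a = (5 + 12)*(-6) = 17*(-6) = -102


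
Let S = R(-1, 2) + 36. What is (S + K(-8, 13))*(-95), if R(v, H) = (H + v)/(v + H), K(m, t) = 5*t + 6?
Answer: -10260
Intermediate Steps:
K(m, t) = 6 + 5*t
R(v, H) = 1 (R(v, H) = (H + v)/(H + v) = 1)
S = 37 (S = 1 + 36 = 37)
(S + K(-8, 13))*(-95) = (37 + (6 + 5*13))*(-95) = (37 + (6 + 65))*(-95) = (37 + 71)*(-95) = 108*(-95) = -10260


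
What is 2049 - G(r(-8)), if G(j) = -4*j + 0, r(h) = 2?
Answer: 2057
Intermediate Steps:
G(j) = -4*j
2049 - G(r(-8)) = 2049 - (-4)*2 = 2049 - 1*(-8) = 2049 + 8 = 2057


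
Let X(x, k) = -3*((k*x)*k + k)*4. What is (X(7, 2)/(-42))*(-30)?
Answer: -1800/7 ≈ -257.14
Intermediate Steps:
X(x, k) = -12*k - 12*x*k**2 (X(x, k) = -3*(x*k**2 + k)*4 = -3*(k + x*k**2)*4 = (-3*k - 3*x*k**2)*4 = -12*k - 12*x*k**2)
(X(7, 2)/(-42))*(-30) = (-12*2*(1 + 2*7)/(-42))*(-30) = (-12*2*(1 + 14)*(-1/42))*(-30) = (-12*2*15*(-1/42))*(-30) = -360*(-1/42)*(-30) = (60/7)*(-30) = -1800/7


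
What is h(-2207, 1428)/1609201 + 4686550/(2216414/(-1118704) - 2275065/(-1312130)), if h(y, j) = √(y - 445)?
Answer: -343965840971222800/18154949303 + 2*I*√663/1609201 ≈ -1.8946e+7 + 3.2002e-5*I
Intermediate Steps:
h(y, j) = √(-445 + y)
h(-2207, 1428)/1609201 + 4686550/(2216414/(-1118704) - 2275065/(-1312130)) = √(-445 - 2207)/1609201 + 4686550/(2216414/(-1118704) - 2275065/(-1312130)) = √(-2652)*(1/1609201) + 4686550/(2216414*(-1/1118704) - 2275065*(-1/1312130)) = (2*I*√663)*(1/1609201) + 4686550/(-1108207/559352 + 455013/262426) = 2*I*√663/1609201 + 4686550/(-18154949303/73394253976) = 2*I*√663/1609201 + 4686550*(-73394253976/18154949303) = 2*I*√663/1609201 - 343965840971222800/18154949303 = -343965840971222800/18154949303 + 2*I*√663/1609201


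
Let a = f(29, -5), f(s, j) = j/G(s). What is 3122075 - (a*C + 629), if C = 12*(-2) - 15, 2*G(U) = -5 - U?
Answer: 53064777/17 ≈ 3.1215e+6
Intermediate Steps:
G(U) = -5/2 - U/2 (G(U) = (-5 - U)/2 = -5/2 - U/2)
f(s, j) = j/(-5/2 - s/2)
C = -39 (C = -24 - 15 = -39)
a = 5/17 (a = -2*(-5)/(5 + 29) = -2*(-5)/34 = -2*(-5)*1/34 = 5/17 ≈ 0.29412)
3122075 - (a*C + 629) = 3122075 - ((5/17)*(-39) + 629) = 3122075 - (-195/17 + 629) = 3122075 - 1*10498/17 = 3122075 - 10498/17 = 53064777/17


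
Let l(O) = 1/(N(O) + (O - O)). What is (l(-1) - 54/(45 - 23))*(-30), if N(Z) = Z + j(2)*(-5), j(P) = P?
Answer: 840/11 ≈ 76.364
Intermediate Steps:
N(Z) = -10 + Z (N(Z) = Z + 2*(-5) = Z - 10 = -10 + Z)
l(O) = 1/(-10 + O) (l(O) = 1/((-10 + O) + (O - O)) = 1/((-10 + O) + 0) = 1/(-10 + O))
(l(-1) - 54/(45 - 23))*(-30) = (1/(-10 - 1) - 54/(45 - 23))*(-30) = (1/(-11) - 54/22)*(-30) = (-1/11 - 54*1/22)*(-30) = (-1/11 - 27/11)*(-30) = -28/11*(-30) = 840/11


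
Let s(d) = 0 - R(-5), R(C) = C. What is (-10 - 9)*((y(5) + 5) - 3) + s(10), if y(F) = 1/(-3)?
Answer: -80/3 ≈ -26.667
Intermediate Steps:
s(d) = 5 (s(d) = 0 - 1*(-5) = 0 + 5 = 5)
y(F) = -⅓
(-10 - 9)*((y(5) + 5) - 3) + s(10) = (-10 - 9)*((-⅓ + 5) - 3) + 5 = -19*(14/3 - 3) + 5 = -19*5/3 + 5 = -95/3 + 5 = -80/3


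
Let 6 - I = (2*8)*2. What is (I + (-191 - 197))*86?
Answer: -35604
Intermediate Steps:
I = -26 (I = 6 - 2*8*2 = 6 - 16*2 = 6 - 1*32 = 6 - 32 = -26)
(I + (-191 - 197))*86 = (-26 + (-191 - 197))*86 = (-26 - 388)*86 = -414*86 = -35604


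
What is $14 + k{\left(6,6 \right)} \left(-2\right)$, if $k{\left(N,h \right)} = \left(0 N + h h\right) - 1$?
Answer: $-56$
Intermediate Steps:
$k{\left(N,h \right)} = -1 + h^{2}$ ($k{\left(N,h \right)} = \left(0 + h^{2}\right) - 1 = h^{2} - 1 = -1 + h^{2}$)
$14 + k{\left(6,6 \right)} \left(-2\right) = 14 + \left(-1 + 6^{2}\right) \left(-2\right) = 14 + \left(-1 + 36\right) \left(-2\right) = 14 + 35 \left(-2\right) = 14 - 70 = -56$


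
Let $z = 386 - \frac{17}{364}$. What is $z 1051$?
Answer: $\frac{147651837}{364} \approx 4.0564 \cdot 10^{5}$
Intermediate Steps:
$z = \frac{140487}{364}$ ($z = 386 - 17 \cdot \frac{1}{364} = 386 - \frac{17}{364} = \frac{140487}{364} \approx 385.95$)
$z 1051 = \frac{140487}{364} \cdot 1051 = \frac{147651837}{364}$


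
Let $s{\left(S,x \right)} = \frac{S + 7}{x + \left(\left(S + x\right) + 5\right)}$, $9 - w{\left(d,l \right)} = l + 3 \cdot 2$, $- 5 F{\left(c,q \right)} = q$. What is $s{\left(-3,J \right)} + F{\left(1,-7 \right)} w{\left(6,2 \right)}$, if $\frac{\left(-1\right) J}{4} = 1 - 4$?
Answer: $\frac{101}{65} \approx 1.5538$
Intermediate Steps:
$F{\left(c,q \right)} = - \frac{q}{5}$
$w{\left(d,l \right)} = 3 - l$ ($w{\left(d,l \right)} = 9 - \left(l + 3 \cdot 2\right) = 9 - \left(l + 6\right) = 9 - \left(6 + l\right) = 3 - l$)
$J = 12$ ($J = - 4 \left(1 - 4\right) = \left(-4\right) \left(-3\right) = 12$)
$s{\left(S,x \right)} = \frac{7 + S}{5 + S + 2 x}$ ($s{\left(S,x \right)} = \frac{7 + S}{x + \left(5 + S + x\right)} = \frac{7 + S}{5 + S + 2 x}$)
$s{\left(-3,J \right)} + F{\left(1,-7 \right)} w{\left(6,2 \right)} = \frac{7 - 3}{5 - 3 + 2 \cdot 12} + \left(- \frac{1}{5}\right) \left(-7\right) \left(3 - 2\right) = \frac{1}{5 - 3 + 24} \cdot 4 + \frac{7 \left(3 - 2\right)}{5} = \frac{1}{26} \cdot 4 + \frac{7}{5} \cdot 1 = \frac{1}{26} \cdot 4 + \frac{7}{5} = \frac{2}{13} + \frac{7}{5} = \frac{101}{65}$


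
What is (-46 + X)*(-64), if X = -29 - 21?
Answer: 6144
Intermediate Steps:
X = -50
(-46 + X)*(-64) = (-46 - 50)*(-64) = -96*(-64) = 6144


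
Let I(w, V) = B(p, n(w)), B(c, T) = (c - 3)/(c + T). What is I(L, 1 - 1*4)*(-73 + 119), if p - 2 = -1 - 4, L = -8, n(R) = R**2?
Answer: -276/61 ≈ -4.5246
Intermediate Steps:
p = -3 (p = 2 + (-1 - 4) = 2 - 5 = -3)
B(c, T) = (-3 + c)/(T + c)
I(w, V) = -6/(-3 + w**2) (I(w, V) = (-3 - 3)/(w**2 - 3) = -6/(-3 + w**2))
I(L, 1 - 1*4)*(-73 + 119) = (-6/(-3 + (-8)**2))*(-73 + 119) = -6/(-3 + 64)*46 = -6/61*46 = -276/61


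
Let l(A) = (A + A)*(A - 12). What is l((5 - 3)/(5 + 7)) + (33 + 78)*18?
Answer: 35893/18 ≈ 1994.1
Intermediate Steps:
l(A) = 2*A*(-12 + A) (l(A) = (2*A)*(-12 + A) = 2*A*(-12 + A))
l((5 - 3)/(5 + 7)) + (33 + 78)*18 = 2*((5 - 3)/(5 + 7))*(-12 + (5 - 3)/(5 + 7)) + (33 + 78)*18 = 2*(2/12)*(-12 + 2/12) + 111*18 = 2*(2*(1/12))*(-12 + 2*(1/12)) + 1998 = 2*(⅙)*(-12 + ⅙) + 1998 = 2*(⅙)*(-71/6) + 1998 = -71/18 + 1998 = 35893/18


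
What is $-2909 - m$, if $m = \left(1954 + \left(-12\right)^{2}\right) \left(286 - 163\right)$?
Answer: $-260963$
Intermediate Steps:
$m = 258054$ ($m = \left(1954 + 144\right) 123 = 2098 \cdot 123 = 258054$)
$-2909 - m = -2909 - 258054 = -260963$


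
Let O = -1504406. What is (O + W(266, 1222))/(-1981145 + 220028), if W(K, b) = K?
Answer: 501380/587039 ≈ 0.85408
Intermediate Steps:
(O + W(266, 1222))/(-1981145 + 220028) = (-1504406 + 266)/(-1981145 + 220028) = -1504140/(-1761117) = -1504140*(-1/1761117) = 501380/587039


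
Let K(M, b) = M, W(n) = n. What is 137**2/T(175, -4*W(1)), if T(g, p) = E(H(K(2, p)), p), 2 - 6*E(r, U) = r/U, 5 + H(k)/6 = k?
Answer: -225228/5 ≈ -45046.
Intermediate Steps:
H(k) = -30 + 6*k
E(r, U) = 1/3 - r/(6*U)
T(g, p) = (18 + 2*p)/(6*p) (T(g, p) = (-(-30 + 6*2) + 2*p)/(6*p) = (-(-30 + 12) + 2*p)/(6*p) = (-1*(-18) + 2*p)/(6*p) = (18 + 2*p)/(6*p))
137**2/T(175, -4*W(1)) = 137**2/(((9 - 4*1)/(3*((-4*1))))) = 18769/(((1/3)*(9 - 4)/(-4))) = 18769/(((1/3)*(-1/4)*5)) = 18769/(-5/12) = 18769*(-12/5) = -225228/5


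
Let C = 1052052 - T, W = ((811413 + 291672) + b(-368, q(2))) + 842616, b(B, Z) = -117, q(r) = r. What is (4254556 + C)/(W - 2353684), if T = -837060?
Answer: -1535917/102025 ≈ -15.054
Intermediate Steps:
W = 1945584 (W = ((811413 + 291672) - 117) + 842616 = (1103085 - 117) + 842616 = 1102968 + 842616 = 1945584)
C = 1889112 (C = 1052052 - 1*(-837060) = 1052052 + 837060 = 1889112)
(4254556 + C)/(W - 2353684) = (4254556 + 1889112)/(1945584 - 2353684) = 6143668/(-408100) = 6143668*(-1/408100) = -1535917/102025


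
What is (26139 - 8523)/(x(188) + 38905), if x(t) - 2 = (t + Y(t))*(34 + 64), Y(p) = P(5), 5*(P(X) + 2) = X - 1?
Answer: 88080/286067 ≈ 0.30790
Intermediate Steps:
P(X) = -11/5 + X/5 (P(X) = -2 + (X - 1)/5 = -2 + (-1 + X)/5 = -2 + (-⅕ + X/5) = -11/5 + X/5)
Y(p) = -6/5 (Y(p) = -11/5 + (⅕)*5 = -11/5 + 1 = -6/5)
x(t) = -578/5 + 98*t (x(t) = 2 + (t - 6/5)*(34 + 64) = 2 + (-6/5 + t)*98 = 2 + (-588/5 + 98*t) = -578/5 + 98*t)
(26139 - 8523)/(x(188) + 38905) = (26139 - 8523)/((-578/5 + 98*188) + 38905) = 17616/((-578/5 + 18424) + 38905) = 17616/(91542/5 + 38905) = 17616/(286067/5) = 17616*(5/286067) = 88080/286067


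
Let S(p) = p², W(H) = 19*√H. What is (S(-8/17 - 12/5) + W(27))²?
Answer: 512344027171/52200625 + 6787104*√3/7225 ≈ 11442.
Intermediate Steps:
(S(-8/17 - 12/5) + W(27))² = ((-8/17 - 12/5)² + 19*√27)² = ((-8*1/17 - 12*⅕)² + 19*(3*√3))² = ((-8/17 - 12/5)² + 57*√3)² = ((-244/85)² + 57*√3)² = (59536/7225 + 57*√3)²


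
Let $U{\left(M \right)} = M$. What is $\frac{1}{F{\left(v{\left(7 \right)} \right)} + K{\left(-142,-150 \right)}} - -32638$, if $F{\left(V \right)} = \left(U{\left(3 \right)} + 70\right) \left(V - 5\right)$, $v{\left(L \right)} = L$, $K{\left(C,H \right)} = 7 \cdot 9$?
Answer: $\frac{6821343}{209} \approx 32638.0$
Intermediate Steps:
$K{\left(C,H \right)} = 63$
$F{\left(V \right)} = -365 + 73 V$ ($F{\left(V \right)} = \left(3 + 70\right) \left(V - 5\right) = 73 \left(-5 + V\right) = -365 + 73 V$)
$\frac{1}{F{\left(v{\left(7 \right)} \right)} + K{\left(-142,-150 \right)}} - -32638 = \frac{1}{\left(-365 + 73 \cdot 7\right) + 63} - -32638 = \frac{1}{\left(-365 + 511\right) + 63} + 32638 = \frac{1}{146 + 63} + 32638 = \frac{1}{209} + 32638 = \frac{6821343}{209}$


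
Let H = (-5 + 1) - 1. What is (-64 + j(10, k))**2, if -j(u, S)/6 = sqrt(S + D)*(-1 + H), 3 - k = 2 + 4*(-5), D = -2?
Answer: 28720 - 4608*sqrt(19) ≈ 8634.2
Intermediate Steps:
H = -5 (H = -4 - 1 = -5)
k = 21 (k = 3 - (2 + 4*(-5)) = 3 - (2 - 20) = 3 - 1*(-18) = 3 + 18 = 21)
j(u, S) = 36*sqrt(-2 + S) (j(u, S) = -6*sqrt(S - 2)*(-1 - 5) = -6*sqrt(-2 + S)*(-6) = -(-36)*sqrt(-2 + S) = 36*sqrt(-2 + S))
(-64 + j(10, k))**2 = (-64 + 36*sqrt(-2 + 21))**2 = (-64 + 36*sqrt(19))**2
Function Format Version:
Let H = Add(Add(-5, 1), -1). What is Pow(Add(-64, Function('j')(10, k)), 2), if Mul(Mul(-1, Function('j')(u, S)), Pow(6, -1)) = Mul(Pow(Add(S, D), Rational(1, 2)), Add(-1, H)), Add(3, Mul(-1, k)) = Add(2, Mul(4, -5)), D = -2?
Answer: Add(28720, Mul(-4608, Pow(19, Rational(1, 2)))) ≈ 8634.2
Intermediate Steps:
H = -5 (H = Add(-4, -1) = -5)
k = 21 (k = Add(3, Mul(-1, Add(2, Mul(4, -5)))) = Add(3, Mul(-1, Add(2, -20))) = Add(3, Mul(-1, -18)) = Add(3, 18) = 21)
Function('j')(u, S) = Mul(36, Pow(Add(-2, S), Rational(1, 2))) (Function('j')(u, S) = Mul(-6, Mul(Pow(Add(S, -2), Rational(1, 2)), Add(-1, -5))) = Mul(-6, Mul(Pow(Add(-2, S), Rational(1, 2)), -6)) = Mul(-6, Mul(-6, Pow(Add(-2, S), Rational(1, 2)))) = Mul(36, Pow(Add(-2, S), Rational(1, 2))))
Pow(Add(-64, Function('j')(10, k)), 2) = Pow(Add(-64, Mul(36, Pow(Add(-2, 21), Rational(1, 2)))), 2) = Pow(Add(-64, Mul(36, Pow(19, Rational(1, 2)))), 2)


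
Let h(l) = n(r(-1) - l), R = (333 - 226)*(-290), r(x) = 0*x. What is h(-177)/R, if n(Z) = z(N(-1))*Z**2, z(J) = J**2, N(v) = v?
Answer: -31329/31030 ≈ -1.0096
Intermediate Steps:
r(x) = 0
R = -31030 (R = 107*(-290) = -31030)
n(Z) = Z**2 (n(Z) = (-1)**2*Z**2 = 1*Z**2 = Z**2)
h(l) = l**2 (h(l) = (0 - l)**2 = (-l)**2 = l**2)
h(-177)/R = (-177)**2/(-31030) = 31329*(-1/31030) = -31329/31030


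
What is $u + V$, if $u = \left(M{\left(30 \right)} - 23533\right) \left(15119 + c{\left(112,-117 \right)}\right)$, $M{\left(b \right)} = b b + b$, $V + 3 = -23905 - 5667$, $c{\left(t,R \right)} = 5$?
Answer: $-341877347$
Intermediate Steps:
$V = -29575$ ($V = -3 - 29572 = -29575$)
$M{\left(b \right)} = b + b^{2}$ ($M{\left(b \right)} = b^{2} + b = b + b^{2}$)
$u = -341847772$ ($u = \left(30 \left(1 + 30\right) - 23533\right) \left(15119 + 5\right) = \left(30 \cdot 31 - 23533\right) 15124 = \left(930 - 23533\right) 15124 = \left(-22603\right) 15124 = -341847772$)
$u + V = -341847772 - 29575 = -341877347$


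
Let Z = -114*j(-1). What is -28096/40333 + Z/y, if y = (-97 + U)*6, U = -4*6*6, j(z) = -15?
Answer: -18266041/9720253 ≈ -1.8792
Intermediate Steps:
U = -144 (U = -24*6 = -144)
y = -1446 (y = (-97 - 144)*6 = -241*6 = -1446)
Z = 1710 (Z = -114*(-15) = 1710)
-28096/40333 + Z/y = -28096/40333 + 1710/(-1446) = -28096*1/40333 + 1710*(-1/1446) = -28096/40333 - 285/241 = -18266041/9720253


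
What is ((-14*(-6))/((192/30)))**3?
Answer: 1157625/512 ≈ 2261.0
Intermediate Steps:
((-14*(-6))/((192/30)))**3 = (84/((192*(1/30))))**3 = (84/(32/5))**3 = (84*(5/32))**3 = (105/8)**3 = 1157625/512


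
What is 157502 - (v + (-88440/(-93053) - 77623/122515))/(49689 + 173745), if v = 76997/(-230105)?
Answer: 9231686178057083323717541/58613136201777892815 ≈ 1.5750e+5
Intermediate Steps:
v = -76997/230105 (v = 76997*(-1/230105) = -76997/230105 ≈ -0.33462)
157502 - (v + (-88440/(-93053) - 77623/122515))/(49689 + 173745) = 157502 - (-76997/230105 + (-88440/(-93053) - 77623/122515))/(49689 + 173745) = 157502 - (-76997/230105 + (-88440*(-1/93053) - 77623*1/122515))/223434 = 157502 - (-76997/230105 + (88440/93053 - 77623/122515))/223434 = 157502 - (-76997/230105 + 3612173581/11400388295)/223434 = 157502 - (-9323299138822)/(524657269724195*223434) = 157502 - 1*(-4661649569411/58613136201777892815) = 157502 + 4661649569411/58613136201777892815 = 9231686178057083323717541/58613136201777892815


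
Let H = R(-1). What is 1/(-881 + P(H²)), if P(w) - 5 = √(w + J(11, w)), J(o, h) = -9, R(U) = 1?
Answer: -219/191846 - I*√2/383692 ≈ -0.0011415 - 3.6858e-6*I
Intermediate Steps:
H = 1
P(w) = 5 + √(-9 + w) (P(w) = 5 + √(w - 9) = 5 + √(-9 + w))
1/(-881 + P(H²)) = 1/(-881 + (5 + √(-9 + 1²))) = 1/(-881 + (5 + √(-9 + 1))) = 1/(-881 + (5 + √(-8))) = 1/(-881 + (5 + 2*I*√2)) = 1/(-876 + 2*I*√2)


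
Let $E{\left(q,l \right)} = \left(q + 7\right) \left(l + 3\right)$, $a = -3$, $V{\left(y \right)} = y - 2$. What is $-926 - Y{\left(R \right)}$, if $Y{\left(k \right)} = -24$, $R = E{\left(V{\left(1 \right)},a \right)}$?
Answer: $-902$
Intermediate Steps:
$V{\left(y \right)} = -2 + y$
$E{\left(q,l \right)} = \left(3 + l\right) \left(7 + q\right)$ ($E{\left(q,l \right)} = \left(7 + q\right) \left(3 + l\right) = \left(3 + l\right) \left(7 + q\right)$)
$R = 0$ ($R = 21 + 3 \left(-2 + 1\right) + 7 \left(-3\right) - 3 \left(-2 + 1\right) = 21 + 3 \left(-1\right) - 21 - -3 = 21 - 3 - 21 + 3 = 0$)
$-926 - Y{\left(R \right)} = -926 - -24 = -926 + 24 = -902$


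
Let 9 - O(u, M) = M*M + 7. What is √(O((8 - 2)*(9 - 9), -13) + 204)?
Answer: √37 ≈ 6.0828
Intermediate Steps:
O(u, M) = 2 - M² (O(u, M) = 9 - (M*M + 7) = 9 - (M² + 7) = 9 - (7 + M²) = 9 + (-7 - M²) = 2 - M²)
√(O((8 - 2)*(9 - 9), -13) + 204) = √((2 - 1*(-13)²) + 204) = √((2 - 1*169) + 204) = √((2 - 169) + 204) = √(-167 + 204) = √37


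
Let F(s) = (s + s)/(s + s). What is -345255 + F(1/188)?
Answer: -345254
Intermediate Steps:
F(s) = 1 (F(s) = (2*s)/((2*s)) = (2*s)*(1/(2*s)) = 1)
-345255 + F(1/188) = -345255 + 1 = -345254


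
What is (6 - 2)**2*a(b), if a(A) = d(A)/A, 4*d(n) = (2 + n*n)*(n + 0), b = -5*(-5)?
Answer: 2508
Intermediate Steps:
b = 25
d(n) = n*(2 + n**2)/4 (d(n) = ((2 + n*n)*(n + 0))/4 = ((2 + n**2)*n)/4 = (n*(2 + n**2))/4 = n*(2 + n**2)/4)
a(A) = 1/2 + A**2/4 (a(A) = (A*(2 + A**2)/4)/A = 1/2 + A**2/4)
(6 - 2)**2*a(b) = (6 - 2)**2*(1/2 + (1/4)*25**2) = 4**2*(1/2 + (1/4)*625) = 16*(1/2 + 625/4) = 16*(627/4) = 2508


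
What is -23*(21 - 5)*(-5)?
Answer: 1840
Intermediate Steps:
-23*(21 - 5)*(-5) = -23*16*(-5) = -368*(-5) = 1840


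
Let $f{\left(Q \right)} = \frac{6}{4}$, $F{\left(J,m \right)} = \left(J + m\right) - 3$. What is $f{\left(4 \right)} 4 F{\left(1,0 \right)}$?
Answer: $-12$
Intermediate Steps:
$F{\left(J,m \right)} = -3 + J + m$
$f{\left(Q \right)} = \frac{3}{2}$ ($f{\left(Q \right)} = 6 \cdot \frac{1}{4} = \frac{3}{2}$)
$f{\left(4 \right)} 4 F{\left(1,0 \right)} = \frac{3}{2} \cdot 4 \left(-3 + 1 + 0\right) = 6 \left(-2\right) = -12$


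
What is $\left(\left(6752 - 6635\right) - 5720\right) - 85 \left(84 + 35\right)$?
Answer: $-15718$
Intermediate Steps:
$\left(\left(6752 - 6635\right) - 5720\right) - 85 \left(84 + 35\right) = \left(117 - 5720\right) - 10115 = -5603 - 10115 = -15718$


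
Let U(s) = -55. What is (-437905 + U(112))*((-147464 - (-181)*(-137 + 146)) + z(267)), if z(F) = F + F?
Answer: 63636025960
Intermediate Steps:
z(F) = 2*F
(-437905 + U(112))*((-147464 - (-181)*(-137 + 146)) + z(267)) = (-437905 - 55)*((-147464 - (-181)*(-137 + 146)) + 2*267) = -437960*((-147464 - (-181)*9) + 534) = -437960*((-147464 - 1*(-1629)) + 534) = -437960*((-147464 + 1629) + 534) = -437960*(-145835 + 534) = -437960*(-145301) = 63636025960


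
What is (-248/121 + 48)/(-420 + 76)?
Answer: -695/5203 ≈ -0.13358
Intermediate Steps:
(-248/121 + 48)/(-420 + 76) = (-248*1/121 + 48)/(-344) = (-248/121 + 48)*(-1/344) = (5560/121)*(-1/344) = -695/5203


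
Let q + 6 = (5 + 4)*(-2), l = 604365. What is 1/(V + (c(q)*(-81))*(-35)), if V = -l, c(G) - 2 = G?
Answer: -1/666735 ≈ -1.4998e-6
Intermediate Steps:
q = -24 (q = -6 + (5 + 4)*(-2) = -6 + 9*(-2) = -6 - 18 = -24)
c(G) = 2 + G
V = -604365 (V = -1*604365 = -604365)
1/(V + (c(q)*(-81))*(-35)) = 1/(-604365 + ((2 - 24)*(-81))*(-35)) = 1/(-604365 - 22*(-81)*(-35)) = 1/(-604365 + 1782*(-35)) = 1/(-604365 - 62370) = 1/(-666735) = -1/666735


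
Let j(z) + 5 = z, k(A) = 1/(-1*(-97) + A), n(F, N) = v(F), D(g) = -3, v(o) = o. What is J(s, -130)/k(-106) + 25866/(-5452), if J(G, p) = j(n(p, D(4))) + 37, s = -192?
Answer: 2391399/2726 ≈ 877.26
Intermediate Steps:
n(F, N) = F
k(A) = 1/(97 + A)
j(z) = -5 + z
J(G, p) = 32 + p (J(G, p) = (-5 + p) + 37 = 32 + p)
J(s, -130)/k(-106) + 25866/(-5452) = (32 - 130)/(1/(97 - 106)) + 25866/(-5452) = -98/(1/(-9)) + 25866*(-1/5452) = -98/(-⅑) - 12933/2726 = -98*(-9) - 12933/2726 = 882 - 12933/2726 = 2391399/2726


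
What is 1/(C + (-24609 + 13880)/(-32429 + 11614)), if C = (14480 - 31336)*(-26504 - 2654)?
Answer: 20815/10230307077849 ≈ 2.0346e-9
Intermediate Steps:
C = 491487248 (C = -16856*(-29158) = 491487248)
1/(C + (-24609 + 13880)/(-32429 + 11614)) = 1/(491487248 + (-24609 + 13880)/(-32429 + 11614)) = 1/(491487248 - 10729/(-20815)) = 1/(491487248 - 10729*(-1/20815)) = 1/(491487248 + 10729/20815) = 1/(10230307077849/20815) = 20815/10230307077849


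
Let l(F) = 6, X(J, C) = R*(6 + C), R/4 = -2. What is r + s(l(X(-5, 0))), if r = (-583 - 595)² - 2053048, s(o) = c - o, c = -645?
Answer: -666015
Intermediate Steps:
R = -8 (R = 4*(-2) = -8)
X(J, C) = -48 - 8*C (X(J, C) = -8*(6 + C) = -48 - 8*C)
s(o) = -645 - o
r = -665364 (r = (-1178)² - 2053048 = 1387684 - 2053048 = -665364)
r + s(l(X(-5, 0))) = -665364 + (-645 - 1*6) = -665364 + (-645 - 6) = -665364 - 651 = -666015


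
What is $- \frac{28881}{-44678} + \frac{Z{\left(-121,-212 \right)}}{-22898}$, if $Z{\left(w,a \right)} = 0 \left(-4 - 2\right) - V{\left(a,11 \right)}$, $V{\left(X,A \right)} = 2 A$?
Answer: $\frac{331150027}{511518422} \approx 0.64739$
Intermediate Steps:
$Z{\left(w,a \right)} = -22$ ($Z{\left(w,a \right)} = 0 \left(-4 - 2\right) - 2 \cdot 11 = 0 \left(-6\right) - 22 = 0 - 22 = -22$)
$- \frac{28881}{-44678} + \frac{Z{\left(-121,-212 \right)}}{-22898} = - \frac{28881}{-44678} - \frac{22}{-22898} = \left(-28881\right) \left(- \frac{1}{44678}\right) - - \frac{11}{11449} = \frac{28881}{44678} + \frac{11}{11449} = \frac{331150027}{511518422}$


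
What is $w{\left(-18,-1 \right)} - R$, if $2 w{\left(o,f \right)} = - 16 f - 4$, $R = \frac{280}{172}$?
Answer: $\frac{188}{43} \approx 4.3721$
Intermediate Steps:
$R = \frac{70}{43}$ ($R = 280 \cdot \frac{1}{172} = \frac{70}{43} \approx 1.6279$)
$w{\left(o,f \right)} = -2 - 8 f$ ($w{\left(o,f \right)} = \frac{- 16 f - 4}{2} = \frac{-4 - 16 f}{2} = -2 - 8 f$)
$w{\left(-18,-1 \right)} - R = \left(-2 - -8\right) - \frac{70}{43} = \left(-2 + 8\right) - \frac{70}{43} = 6 - \frac{70}{43} = \frac{188}{43}$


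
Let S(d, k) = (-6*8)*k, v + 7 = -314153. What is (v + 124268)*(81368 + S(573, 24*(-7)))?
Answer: -16982421344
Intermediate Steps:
v = -314160 (v = -7 - 314153 = -314160)
S(d, k) = -48*k
(v + 124268)*(81368 + S(573, 24*(-7))) = (-314160 + 124268)*(81368 - 1152*(-7)) = -189892*(81368 - 48*(-168)) = -189892*(81368 + 8064) = -189892*89432 = -16982421344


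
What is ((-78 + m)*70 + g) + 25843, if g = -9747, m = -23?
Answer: 9026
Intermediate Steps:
((-78 + m)*70 + g) + 25843 = ((-78 - 23)*70 - 9747) + 25843 = (-101*70 - 9747) + 25843 = (-7070 - 9747) + 25843 = -16817 + 25843 = 9026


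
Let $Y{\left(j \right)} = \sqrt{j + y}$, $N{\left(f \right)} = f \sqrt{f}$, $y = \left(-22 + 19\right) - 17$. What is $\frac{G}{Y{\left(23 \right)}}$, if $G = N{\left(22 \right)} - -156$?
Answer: $52 \sqrt{3} + \frac{22 \sqrt{66}}{3} \approx 149.64$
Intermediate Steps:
$y = -20$ ($y = -3 - 17 = -20$)
$N{\left(f \right)} = f^{\frac{3}{2}}$
$Y{\left(j \right)} = \sqrt{-20 + j}$ ($Y{\left(j \right)} = \sqrt{j - 20} = \sqrt{-20 + j}$)
$G = 156 + 22 \sqrt{22}$ ($G = 22^{\frac{3}{2}} - -156 = 22 \sqrt{22} + 156 = 156 + 22 \sqrt{22} \approx 259.19$)
$\frac{G}{Y{\left(23 \right)}} = \frac{156 + 22 \sqrt{22}}{\sqrt{-20 + 23}} = \frac{156 + 22 \sqrt{22}}{\sqrt{3}} = \left(156 + 22 \sqrt{22}\right) \frac{\sqrt{3}}{3} = \frac{\sqrt{3} \left(156 + 22 \sqrt{22}\right)}{3}$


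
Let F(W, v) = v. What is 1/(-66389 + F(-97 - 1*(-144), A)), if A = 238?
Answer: -1/66151 ≈ -1.5117e-5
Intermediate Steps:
1/(-66389 + F(-97 - 1*(-144), A)) = 1/(-66389 + 238) = 1/(-66151) = -1/66151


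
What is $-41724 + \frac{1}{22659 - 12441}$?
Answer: $- \frac{426335831}{10218} \approx -41724.0$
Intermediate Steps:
$-41724 + \frac{1}{22659 - 12441} = -41724 + \frac{1}{10218} = - \frac{426335831}{10218}$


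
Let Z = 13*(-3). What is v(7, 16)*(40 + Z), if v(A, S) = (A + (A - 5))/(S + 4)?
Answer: 9/20 ≈ 0.45000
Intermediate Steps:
v(A, S) = (-5 + 2*A)/(4 + S) (v(A, S) = (A + (-5 + A))/(4 + S) = (-5 + 2*A)/(4 + S))
Z = -39
v(7, 16)*(40 + Z) = ((-5 + 2*7)/(4 + 16))*(40 - 39) = ((-5 + 14)/20)*1 = ((1/20)*9)*1 = (9/20)*1 = 9/20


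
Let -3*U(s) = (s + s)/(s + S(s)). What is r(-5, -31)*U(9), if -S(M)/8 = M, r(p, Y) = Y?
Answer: -62/21 ≈ -2.9524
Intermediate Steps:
S(M) = -8*M
U(s) = 2/21 (U(s) = -(s + s)/(3*(s - 8*s)) = -2*s/(3*((-7*s))) = -2*s*(-1/(7*s))/3 = -1/3*(-2/7) = 2/21)
r(-5, -31)*U(9) = -31*2/21 = -62/21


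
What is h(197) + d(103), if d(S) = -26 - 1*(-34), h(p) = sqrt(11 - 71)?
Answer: 8 + 2*I*sqrt(15) ≈ 8.0 + 7.746*I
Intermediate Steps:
h(p) = 2*I*sqrt(15) (h(p) = sqrt(-60) = 2*I*sqrt(15))
d(S) = 8 (d(S) = -26 + 34 = 8)
h(197) + d(103) = 2*I*sqrt(15) + 8 = 8 + 2*I*sqrt(15)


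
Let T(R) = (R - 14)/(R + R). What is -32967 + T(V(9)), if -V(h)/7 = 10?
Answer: -164832/5 ≈ -32966.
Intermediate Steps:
V(h) = -70 (V(h) = -7*10 = -70)
T(R) = (-14 + R)/(2*R) (T(R) = (-14 + R)/((2*R)) = (-14 + R)*(1/(2*R)) = (-14 + R)/(2*R))
-32967 + T(V(9)) = -32967 + (½)*(-14 - 70)/(-70) = -32967 + (½)*(-1/70)*(-84) = -32967 + ⅗ = -164832/5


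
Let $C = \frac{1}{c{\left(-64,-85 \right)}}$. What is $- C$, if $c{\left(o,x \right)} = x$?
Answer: $\frac{1}{85} \approx 0.011765$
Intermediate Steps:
$C = - \frac{1}{85}$ ($C = \frac{1}{-85} = - \frac{1}{85} \approx -0.011765$)
$- C = \left(-1\right) \left(- \frac{1}{85}\right) = \frac{1}{85}$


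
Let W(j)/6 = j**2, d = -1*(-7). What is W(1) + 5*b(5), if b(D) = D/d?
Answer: 67/7 ≈ 9.5714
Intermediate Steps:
d = 7
W(j) = 6*j**2
b(D) = D/7
W(1) + 5*b(5) = 6*1**2 + 5*((1/7)*5) = 6*1 + 5*(5/7) = 6 + 25/7 = 67/7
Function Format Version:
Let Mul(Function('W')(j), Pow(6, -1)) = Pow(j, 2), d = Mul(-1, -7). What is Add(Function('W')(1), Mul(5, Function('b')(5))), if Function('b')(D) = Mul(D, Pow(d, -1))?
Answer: Rational(67, 7) ≈ 9.5714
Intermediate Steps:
d = 7
Function('W')(j) = Mul(6, Pow(j, 2))
Function('b')(D) = Mul(Rational(1, 7), D) (Function('b')(D) = Mul(D, Pow(7, -1)) = Mul(D, Rational(1, 7)) = Mul(Rational(1, 7), D))
Add(Function('W')(1), Mul(5, Function('b')(5))) = Add(Mul(6, Pow(1, 2)), Mul(5, Mul(Rational(1, 7), 5))) = Add(Mul(6, 1), Mul(5, Rational(5, 7))) = Add(6, Rational(25, 7)) = Rational(67, 7)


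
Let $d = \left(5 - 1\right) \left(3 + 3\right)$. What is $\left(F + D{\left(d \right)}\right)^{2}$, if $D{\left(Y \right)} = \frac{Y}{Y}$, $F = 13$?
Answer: $196$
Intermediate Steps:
$d = 24$ ($d = 4 \cdot 6 = 24$)
$D{\left(Y \right)} = 1$
$\left(F + D{\left(d \right)}\right)^{2} = \left(13 + 1\right)^{2} = 14^{2} = 196$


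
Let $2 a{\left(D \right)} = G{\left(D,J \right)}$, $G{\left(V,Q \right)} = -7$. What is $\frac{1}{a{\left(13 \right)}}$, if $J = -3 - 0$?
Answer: $- \frac{2}{7} \approx -0.28571$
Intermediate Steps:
$J = -3$ ($J = -3 + 0 = -3$)
$a{\left(D \right)} = - \frac{7}{2}$ ($a{\left(D \right)} = \frac{1}{2} \left(-7\right) = - \frac{7}{2}$)
$\frac{1}{a{\left(13 \right)}} = \frac{1}{- \frac{7}{2}} = - \frac{2}{7}$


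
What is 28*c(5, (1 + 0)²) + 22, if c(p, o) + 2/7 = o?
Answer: 42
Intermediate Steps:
c(p, o) = -2/7 + o
28*c(5, (1 + 0)²) + 22 = 28*(-2/7 + (1 + 0)²) + 22 = 28*(-2/7 + 1²) + 22 = 28*(-2/7 + 1) + 22 = 28*(5/7) + 22 = 20 + 22 = 42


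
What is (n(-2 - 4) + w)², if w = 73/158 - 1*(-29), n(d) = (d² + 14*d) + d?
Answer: 15031129/24964 ≈ 602.11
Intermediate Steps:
n(d) = d² + 15*d
w = 4655/158 (w = 73*(1/158) + 29 = 73/158 + 29 = 4655/158 ≈ 29.462)
(n(-2 - 4) + w)² = ((-2 - 4)*(15 + (-2 - 4)) + 4655/158)² = (-6*(15 - 6) + 4655/158)² = (-6*9 + 4655/158)² = (-54 + 4655/158)² = (-3877/158)² = 15031129/24964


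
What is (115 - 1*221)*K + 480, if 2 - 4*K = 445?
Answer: 24439/2 ≈ 12220.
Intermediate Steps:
K = -443/4 (K = ½ - ¼*445 = ½ - 445/4 = -443/4 ≈ -110.75)
(115 - 1*221)*K + 480 = (115 - 1*221)*(-443/4) + 480 = (115 - 221)*(-443/4) + 480 = -106*(-443/4) + 480 = 23479/2 + 480 = 24439/2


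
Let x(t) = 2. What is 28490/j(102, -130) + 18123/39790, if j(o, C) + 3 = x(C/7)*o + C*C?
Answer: 206219789/97206970 ≈ 2.1215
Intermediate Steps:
j(o, C) = -3 + C² + 2*o (j(o, C) = -3 + (2*o + C*C) = -3 + (2*o + C²) = -3 + (C² + 2*o) = -3 + C² + 2*o)
28490/j(102, -130) + 18123/39790 = 28490/(-3 + (-130)² + 2*102) + 18123/39790 = 28490/(-3 + 16900 + 204) + 18123*(1/39790) = 28490/17101 + 18123/39790 = 28490*(1/17101) + 18123/39790 = 4070/2443 + 18123/39790 = 206219789/97206970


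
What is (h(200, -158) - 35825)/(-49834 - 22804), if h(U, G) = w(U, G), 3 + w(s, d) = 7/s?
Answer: 7165593/14527600 ≈ 0.49324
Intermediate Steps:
w(s, d) = -3 + 7/s
h(U, G) = -3 + 7/U
(h(200, -158) - 35825)/(-49834 - 22804) = ((-3 + 7/200) - 35825)/(-49834 - 22804) = ((-3 + 7*(1/200)) - 35825)/(-72638) = ((-3 + 7/200) - 35825)*(-1/72638) = (-593/200 - 35825)*(-1/72638) = -7165593/200*(-1/72638) = 7165593/14527600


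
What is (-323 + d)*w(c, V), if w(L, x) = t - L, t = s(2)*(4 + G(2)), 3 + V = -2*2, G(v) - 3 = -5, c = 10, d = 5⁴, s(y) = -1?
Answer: -3624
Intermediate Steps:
d = 625
G(v) = -2 (G(v) = 3 - 5 = -2)
V = -7 (V = -3 - 2*2 = -3 - 4 = -7)
t = -2 (t = -(4 - 2) = -1*2 = -2)
w(L, x) = -2 - L
(-323 + d)*w(c, V) = (-323 + 625)*(-2 - 1*10) = 302*(-2 - 10) = 302*(-12) = -3624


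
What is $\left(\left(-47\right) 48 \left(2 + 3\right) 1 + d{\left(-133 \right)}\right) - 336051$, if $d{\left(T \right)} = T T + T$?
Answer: $-329775$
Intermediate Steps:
$d{\left(T \right)} = T + T^{2}$ ($d{\left(T \right)} = T^{2} + T = T + T^{2}$)
$\left(\left(-47\right) 48 \left(2 + 3\right) 1 + d{\left(-133 \right)}\right) - 336051 = \left(\left(-47\right) 48 \left(2 + 3\right) 1 - 133 \left(1 - 133\right)\right) - 336051 = \left(- 2256 \cdot 5 \cdot 1 - -17556\right) - 336051 = \left(\left(-2256\right) 5 + 17556\right) - 336051 = \left(-11280 + 17556\right) - 336051 = 6276 - 336051 = -329775$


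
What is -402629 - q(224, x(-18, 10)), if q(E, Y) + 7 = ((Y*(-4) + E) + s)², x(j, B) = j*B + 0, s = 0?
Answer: -1293758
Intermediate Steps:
x(j, B) = B*j (x(j, B) = B*j + 0 = B*j)
q(E, Y) = -7 + (E - 4*Y)² (q(E, Y) = -7 + ((Y*(-4) + E) + 0)² = -7 + ((-4*Y + E) + 0)² = -7 + ((E - 4*Y) + 0)² = -7 + (E - 4*Y)²)
-402629 - q(224, x(-18, 10)) = -402629 - (-7 + (224 - 40*(-18))²) = -402629 - (-7 + (224 - 4*(-180))²) = -402629 - (-7 + (224 + 720)²) = -402629 - (-7 + 944²) = -402629 - (-7 + 891136) = -402629 - 1*891129 = -402629 - 891129 = -1293758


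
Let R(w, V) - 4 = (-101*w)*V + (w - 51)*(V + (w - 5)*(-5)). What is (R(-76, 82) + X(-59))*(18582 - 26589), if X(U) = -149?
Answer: -4543476066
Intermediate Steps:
R(w, V) = 4 + (-51 + w)*(25 + V - 5*w) - 101*V*w (R(w, V) = 4 + ((-101*w)*V + (w - 51)*(V + (w - 5)*(-5))) = 4 + (-101*V*w + (-51 + w)*(V + (-5 + w)*(-5))) = 4 + (-101*V*w + (-51 + w)*(V + (25 - 5*w))) = 4 + (-101*V*w + (-51 + w)*(25 + V - 5*w)) = 4 + ((-51 + w)*(25 + V - 5*w) - 101*V*w) = 4 + (-51 + w)*(25 + V - 5*w) - 101*V*w)
(R(-76, 82) + X(-59))*(18582 - 26589) = ((-1271 - 51*82 - 5*(-76)² + 280*(-76) - 100*82*(-76)) - 149)*(18582 - 26589) = ((-1271 - 4182 - 5*5776 - 21280 + 623200) - 149)*(-8007) = ((-1271 - 4182 - 28880 - 21280 + 623200) - 149)*(-8007) = (567587 - 149)*(-8007) = 567438*(-8007) = -4543476066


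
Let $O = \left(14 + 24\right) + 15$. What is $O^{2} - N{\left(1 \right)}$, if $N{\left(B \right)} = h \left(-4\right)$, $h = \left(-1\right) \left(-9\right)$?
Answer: $2845$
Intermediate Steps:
$h = 9$
$O = 53$ ($O = 38 + 15 = 53$)
$N{\left(B \right)} = -36$ ($N{\left(B \right)} = 9 \left(-4\right) = -36$)
$O^{2} - N{\left(1 \right)} = 53^{2} - -36 = 2809 + 36 = 2845$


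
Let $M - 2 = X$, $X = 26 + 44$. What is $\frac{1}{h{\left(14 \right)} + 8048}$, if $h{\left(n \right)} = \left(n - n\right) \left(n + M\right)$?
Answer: $\frac{1}{8048} \approx 0.00012425$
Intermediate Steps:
$X = 70$
$M = 72$ ($M = 2 + 70 = 72$)
$h{\left(n \right)} = 0$ ($h{\left(n \right)} = \left(n - n\right) \left(n + 72\right) = 0 \left(72 + n\right) = 0$)
$\frac{1}{h{\left(14 \right)} + 8048} = \frac{1}{0 + 8048} = \frac{1}{8048}$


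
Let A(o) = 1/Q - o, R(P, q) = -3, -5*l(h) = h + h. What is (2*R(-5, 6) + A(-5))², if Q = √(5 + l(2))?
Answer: (21 - √105)²/441 ≈ 0.26220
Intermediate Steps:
l(h) = -2*h/5 (l(h) = -(h + h)/5 = -2*h/5)
Q = √105/5 (Q = √(5 - ⅖*2) = √(5 - ⅘) = √(21/5) = √105/5 ≈ 2.0494)
A(o) = -o + √105/21 (A(o) = 1/(√105/5) - o = √105/21 - o = -o + √105/21)
(2*R(-5, 6) + A(-5))² = (2*(-3) + (-1*(-5) + √105/21))² = (-6 + (5 + √105/21))² = (-1 + √105/21)²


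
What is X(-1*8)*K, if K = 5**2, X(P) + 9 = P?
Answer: -425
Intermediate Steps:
X(P) = -9 + P
K = 25
X(-1*8)*K = (-9 - 1*8)*25 = (-9 - 8)*25 = -17*25 = -425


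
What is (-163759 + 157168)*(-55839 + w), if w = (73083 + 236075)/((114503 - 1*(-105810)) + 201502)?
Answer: 51746860723519/140605 ≈ 3.6803e+8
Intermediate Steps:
w = 309158/421815 (w = 309158/((114503 + 105810) + 201502) = 309158/(220313 + 201502) = 309158/421815 ≈ 0.73292)
(-163759 + 157168)*(-55839 + w) = (-163759 + 157168)*(-55839 + 309158/421815) = -6591*(-23553418627/421815) = 51746860723519/140605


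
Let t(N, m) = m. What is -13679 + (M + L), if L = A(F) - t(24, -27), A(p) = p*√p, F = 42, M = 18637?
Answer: 4985 + 42*√42 ≈ 5257.2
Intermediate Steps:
A(p) = p^(3/2)
L = 27 + 42*√42 (L = 42^(3/2) - 1*(-27) = 42*√42 + 27 = 27 + 42*√42 ≈ 299.19)
-13679 + (M + L) = -13679 + (18637 + (27 + 42*√42)) = -13679 + (18664 + 42*√42) = 4985 + 42*√42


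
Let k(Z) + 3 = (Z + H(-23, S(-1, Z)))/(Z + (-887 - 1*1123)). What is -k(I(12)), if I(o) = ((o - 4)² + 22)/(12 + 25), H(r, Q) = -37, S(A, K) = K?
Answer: 221569/74284 ≈ 2.9827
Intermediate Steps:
I(o) = 22/37 + (-4 + o)²/37 (I(o) = ((-4 + o)² + 22)/37 = (22 + (-4 + o)²)*(1/37) = 22/37 + (-4 + o)²/37)
k(Z) = -3 + (-37 + Z)/(-2010 + Z) (k(Z) = -3 + (Z - 37)/(Z + (-887 - 1*1123)) = -3 + (-37 + Z)/(Z + (-887 - 1123)) = -3 + (-37 + Z)/(Z - 2010) = -3 + (-37 + Z)/(-2010 + Z))
-k(I(12)) = -(5993 - 2*(22/37 + (-4 + 12)²/37))/(-2010 + (22/37 + (-4 + 12)²/37)) = -(5993 - 2*(22/37 + (1/37)*8²))/(-2010 + (22/37 + (1/37)*8²)) = -(5993 - 2*(22/37 + (1/37)*64))/(-2010 + (22/37 + (1/37)*64)) = -(5993 - 2*(22/37 + 64/37))/(-2010 + (22/37 + 64/37)) = -(5993 - 2*86/37)/(-2010 + 86/37) = -(5993 - 172/37)/(-74284/37) = -(-37)*221569/(74284*37) = -1*(-221569/74284) = 221569/74284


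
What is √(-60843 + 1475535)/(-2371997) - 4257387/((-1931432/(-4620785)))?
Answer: -19672469988795/1931432 - 6*√39297/2371997 ≈ -1.0185e+7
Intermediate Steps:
√(-60843 + 1475535)/(-2371997) - 4257387/((-1931432/(-4620785))) = √1414692*(-1/2371997) - 4257387/((-1931432*(-1/4620785))) = (6*√39297)*(-1/2371997) - 4257387/1931432/4620785 = -6*√39297/2371997 - 4257387*4620785/1931432 = -6*√39297/2371997 - 19672469988795/1931432 = -19672469988795/1931432 - 6*√39297/2371997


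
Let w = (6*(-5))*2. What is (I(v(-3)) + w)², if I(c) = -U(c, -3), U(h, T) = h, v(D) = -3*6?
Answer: 1764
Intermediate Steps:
v(D) = -18
w = -60 (w = -30*2 = -60)
I(c) = -c
(I(v(-3)) + w)² = (-1*(-18) - 60)² = (18 - 60)² = (-42)² = 1764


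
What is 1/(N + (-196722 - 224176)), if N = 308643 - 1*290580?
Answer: -1/402835 ≈ -2.4824e-6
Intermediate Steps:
N = 18063 (N = 308643 - 290580 = 18063)
1/(N + (-196722 - 224176)) = 1/(18063 + (-196722 - 224176)) = 1/(18063 - 420898) = 1/(-402835) = -1/402835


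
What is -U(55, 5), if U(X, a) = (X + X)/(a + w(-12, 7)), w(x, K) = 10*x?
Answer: 22/23 ≈ 0.95652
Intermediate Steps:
U(X, a) = 2*X/(-120 + a) (U(X, a) = (X + X)/(a + 10*(-12)) = (2*X)/(a - 120) = (2*X)/(-120 + a) = 2*X/(-120 + a))
-U(55, 5) = -2*55/(-120 + 5) = -2*55/(-115) = -2*55*(-1)/115 = -1*(-22/23) = 22/23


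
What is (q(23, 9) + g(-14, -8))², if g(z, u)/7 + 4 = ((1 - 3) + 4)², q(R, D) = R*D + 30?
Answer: 56169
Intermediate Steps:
q(R, D) = 30 + D*R (q(R, D) = D*R + 30 = 30 + D*R)
g(z, u) = 0 (g(z, u) = -28 + 7*((1 - 3) + 4)² = -28 + 7*(-2 + 4)² = -28 + 7*2² = -28 + 7*4 = -28 + 28 = 0)
(q(23, 9) + g(-14, -8))² = ((30 + 9*23) + 0)² = ((30 + 207) + 0)² = (237 + 0)² = 237² = 56169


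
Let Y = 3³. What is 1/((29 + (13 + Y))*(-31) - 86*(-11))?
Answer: -1/1193 ≈ -0.00083822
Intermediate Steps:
Y = 27
1/((29 + (13 + Y))*(-31) - 86*(-11)) = 1/((29 + (13 + 27))*(-31) - 86*(-11)) = 1/((29 + 40)*(-31) + 946) = 1/(69*(-31) + 946) = 1/(-2139 + 946) = 1/(-1193) = -1/1193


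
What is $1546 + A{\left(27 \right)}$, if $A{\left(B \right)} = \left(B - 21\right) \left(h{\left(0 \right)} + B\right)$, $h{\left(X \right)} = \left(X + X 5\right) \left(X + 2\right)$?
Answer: $1708$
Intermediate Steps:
$h{\left(X \right)} = 6 X \left(2 + X\right)$ ($h{\left(X \right)} = \left(X + 5 X\right) \left(2 + X\right) = 6 X \left(2 + X\right)$)
$A{\left(B \right)} = B \left(-21 + B\right)$ ($A{\left(B \right)} = \left(B - 21\right) \left(6 \cdot 0 \left(2 + 0\right) + B\right) = \left(-21 + B\right) \left(6 \cdot 0 \cdot 2 + B\right) = \left(-21 + B\right) \left(0 + B\right) = \left(-21 + B\right) B = B \left(-21 + B\right)$)
$1546 + A{\left(27 \right)} = 1546 + 27 \left(-21 + 27\right) = 1546 + 27 \cdot 6 = 1546 + 162 = 1708$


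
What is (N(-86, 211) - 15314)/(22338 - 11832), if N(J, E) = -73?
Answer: -5129/3502 ≈ -1.4646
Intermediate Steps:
(N(-86, 211) - 15314)/(22338 - 11832) = (-73 - 15314)/(22338 - 11832) = -15387/10506 = -15387*1/10506 = -5129/3502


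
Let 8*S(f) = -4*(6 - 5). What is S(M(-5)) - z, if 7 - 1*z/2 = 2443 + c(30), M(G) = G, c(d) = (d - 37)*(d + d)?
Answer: 8063/2 ≈ 4031.5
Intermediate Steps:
c(d) = 2*d*(-37 + d) (c(d) = (-37 + d)*(2*d) = 2*d*(-37 + d))
z = -4032 (z = 14 - 2*(2443 + 2*30*(-37 + 30)) = 14 - 2*(2443 + 2*30*(-7)) = 14 - 2*(2443 - 420) = 14 - 2*2023 = 14 - 4046 = -4032)
S(f) = -½ (S(f) = (-4*(6 - 5))/8 = (-4*1)/8 = (⅛)*(-4) = -½)
S(M(-5)) - z = -½ - 1*(-4032) = -½ + 4032 = 8063/2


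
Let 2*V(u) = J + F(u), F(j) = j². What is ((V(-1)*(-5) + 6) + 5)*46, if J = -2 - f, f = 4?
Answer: 1081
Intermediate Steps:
J = -6 (J = -2 - 1*4 = -2 - 4 = -6)
V(u) = -3 + u²/2 (V(u) = (-6 + u²)/2 = -3 + u²/2)
((V(-1)*(-5) + 6) + 5)*46 = (((-3 + (½)*(-1)²)*(-5) + 6) + 5)*46 = (((-3 + (½)*1)*(-5) + 6) + 5)*46 = (((-3 + ½)*(-5) + 6) + 5)*46 = ((-5/2*(-5) + 6) + 5)*46 = ((25/2 + 6) + 5)*46 = (37/2 + 5)*46 = (47/2)*46 = 1081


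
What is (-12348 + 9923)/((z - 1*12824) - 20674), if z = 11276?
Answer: 2425/22222 ≈ 0.10913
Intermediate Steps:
(-12348 + 9923)/((z - 1*12824) - 20674) = (-12348 + 9923)/((11276 - 1*12824) - 20674) = -2425/((11276 - 12824) - 20674) = -2425/(-1548 - 20674) = -2425/(-22222) = -2425*(-1/22222) = 2425/22222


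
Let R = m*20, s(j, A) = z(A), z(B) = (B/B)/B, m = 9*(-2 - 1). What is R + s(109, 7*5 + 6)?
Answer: -22139/41 ≈ -539.98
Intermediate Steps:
m = -27 (m = 9*(-3) = -27)
z(B) = 1/B
s(j, A) = 1/A
R = -540 (R = -27*20 = -540)
R + s(109, 7*5 + 6) = -540 + 1/(7*5 + 6) = -540 + 1/(35 + 6) = -540 + 1/41 = -22139/41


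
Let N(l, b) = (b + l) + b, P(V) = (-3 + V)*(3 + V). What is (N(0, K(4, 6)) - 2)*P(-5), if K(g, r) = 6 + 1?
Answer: 192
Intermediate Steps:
K(g, r) = 7
N(l, b) = l + 2*b
(N(0, K(4, 6)) - 2)*P(-5) = ((0 + 2*7) - 2)*(-9 + (-5)²) = ((0 + 14) - 2)*(-9 + 25) = (14 - 2)*16 = 12*16 = 192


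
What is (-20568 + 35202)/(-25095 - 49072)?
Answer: -14634/74167 ≈ -0.19731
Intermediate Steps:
(-20568 + 35202)/(-25095 - 49072) = 14634/(-74167) = 14634*(-1/74167) = -14634/74167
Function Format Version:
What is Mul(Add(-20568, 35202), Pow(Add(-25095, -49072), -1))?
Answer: Rational(-14634, 74167) ≈ -0.19731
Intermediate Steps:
Mul(Add(-20568, 35202), Pow(Add(-25095, -49072), -1)) = Mul(14634, Pow(-74167, -1)) = Mul(14634, Rational(-1, 74167)) = Rational(-14634, 74167)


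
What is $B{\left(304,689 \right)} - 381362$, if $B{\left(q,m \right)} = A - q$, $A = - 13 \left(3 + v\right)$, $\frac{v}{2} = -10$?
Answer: $-381445$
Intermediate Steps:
$v = -20$ ($v = 2 \left(-10\right) = -20$)
$A = 221$ ($A = - 13 \left(3 - 20\right) = \left(-13\right) \left(-17\right) = 221$)
$B{\left(q,m \right)} = 221 - q$
$B{\left(304,689 \right)} - 381362 = \left(221 - 304\right) - 381362 = -83 - 381362 = -381445$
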